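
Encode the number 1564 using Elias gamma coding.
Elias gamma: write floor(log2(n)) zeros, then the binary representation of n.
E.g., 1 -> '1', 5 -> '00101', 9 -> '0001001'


num_bits = floor(log2(1564)) + 1 = 11
leading_zeros = num_bits - 1 = 10
binary(1564) = 11000011100

Elias gamma(1564) = '0000000000' + '11000011100' = 000000000011000011100 (21 bits)


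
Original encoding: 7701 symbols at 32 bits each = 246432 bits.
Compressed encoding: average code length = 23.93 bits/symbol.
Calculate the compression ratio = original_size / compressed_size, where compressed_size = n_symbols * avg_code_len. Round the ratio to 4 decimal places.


original_size = n_symbols * orig_bits = 7701 * 32 = 246432 bits
compressed_size = n_symbols * avg_code_len = 7701 * 23.93 = 184284.93 bits
ratio = original_size / compressed_size = 246432 / 184284.93 = 1.3372

Compression ratio = 1.3372


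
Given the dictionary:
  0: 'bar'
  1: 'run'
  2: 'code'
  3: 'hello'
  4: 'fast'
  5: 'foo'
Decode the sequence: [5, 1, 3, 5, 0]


Look up each index in the dictionary:
  5 -> 'foo'
  1 -> 'run'
  3 -> 'hello'
  5 -> 'foo'
  0 -> 'bar'

Decoded: "foo run hello foo bar"


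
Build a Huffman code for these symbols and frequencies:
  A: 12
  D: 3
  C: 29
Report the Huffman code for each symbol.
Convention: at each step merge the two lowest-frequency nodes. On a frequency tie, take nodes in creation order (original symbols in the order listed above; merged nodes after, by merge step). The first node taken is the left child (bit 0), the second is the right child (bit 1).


Huffman tree construction:
Step 1: Merge D(3) + A(12) = 15
Step 2: Merge (D+A)(15) + C(29) = 44
Read each symbol's code off the tree from the root (left child = 0, right child = 1).

Codes:
  A: 01 (length 2)
  D: 00 (length 2)
  C: 1 (length 1)
Average code length: 59/44 = 1.3409 bits/symbol


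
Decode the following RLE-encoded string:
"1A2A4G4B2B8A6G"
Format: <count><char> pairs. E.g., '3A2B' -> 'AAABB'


Expanding each <count><char> pair:
  1A -> 'A'
  2A -> 'AA'
  4G -> 'GGGG'
  4B -> 'BBBB'
  2B -> 'BB'
  8A -> 'AAAAAAAA'
  6G -> 'GGGGGG'

Decoded = AAAGGGGBBBBBBAAAAAAAAGGGGGG


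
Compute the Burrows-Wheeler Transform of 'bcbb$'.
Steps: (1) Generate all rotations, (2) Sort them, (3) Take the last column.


Rotations (sorted):
  0: $bcbb -> last char: b
  1: b$bcb -> last char: b
  2: bb$bc -> last char: c
  3: bcbb$ -> last char: $
  4: cbb$b -> last char: b


BWT = bbc$b


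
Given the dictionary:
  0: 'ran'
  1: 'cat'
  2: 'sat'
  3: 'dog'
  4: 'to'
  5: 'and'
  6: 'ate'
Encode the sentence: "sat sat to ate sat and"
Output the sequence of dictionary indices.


Look up each word in the dictionary:
  'sat' -> 2
  'sat' -> 2
  'to' -> 4
  'ate' -> 6
  'sat' -> 2
  'and' -> 5

Encoded: [2, 2, 4, 6, 2, 5]


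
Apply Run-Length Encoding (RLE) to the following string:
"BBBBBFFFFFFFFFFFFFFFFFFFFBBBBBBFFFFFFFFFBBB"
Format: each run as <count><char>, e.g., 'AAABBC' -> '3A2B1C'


Scanning runs left to right:
  i=0: run of 'B' x 5 -> '5B'
  i=5: run of 'F' x 20 -> '20F'
  i=25: run of 'B' x 6 -> '6B'
  i=31: run of 'F' x 9 -> '9F'
  i=40: run of 'B' x 3 -> '3B'

RLE = 5B20F6B9F3B


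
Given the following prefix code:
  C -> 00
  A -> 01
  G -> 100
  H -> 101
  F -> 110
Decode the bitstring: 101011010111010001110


Decoding step by step:
Bits 101 -> H
Bits 01 -> A
Bits 101 -> H
Bits 01 -> A
Bits 110 -> F
Bits 100 -> G
Bits 01 -> A
Bits 110 -> F


Decoded message: HAHAFGAF


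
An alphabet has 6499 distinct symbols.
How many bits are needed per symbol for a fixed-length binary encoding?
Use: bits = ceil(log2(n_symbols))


log2(6499) = 12.666
Bracket: 2^12 = 4096 < 6499 <= 2^13 = 8192
So ceil(log2(6499)) = 13

bits = ceil(log2(6499)) = ceil(12.666) = 13 bits


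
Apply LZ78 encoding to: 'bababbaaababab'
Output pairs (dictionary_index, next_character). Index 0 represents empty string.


LZ78 encoding steps:
Dictionary: {0: ''}
Step 1: w='' (idx 0), next='b' -> output (0, 'b'), add 'b' as idx 1
Step 2: w='' (idx 0), next='a' -> output (0, 'a'), add 'a' as idx 2
Step 3: w='b' (idx 1), next='a' -> output (1, 'a'), add 'ba' as idx 3
Step 4: w='b' (idx 1), next='b' -> output (1, 'b'), add 'bb' as idx 4
Step 5: w='a' (idx 2), next='a' -> output (2, 'a'), add 'aa' as idx 5
Step 6: w='a' (idx 2), next='b' -> output (2, 'b'), add 'ab' as idx 6
Step 7: w='ab' (idx 6), next='a' -> output (6, 'a'), add 'aba' as idx 7
Step 8: w='b' (idx 1), end of input -> output (1, '')


Encoded: [(0, 'b'), (0, 'a'), (1, 'a'), (1, 'b'), (2, 'a'), (2, 'b'), (6, 'a'), (1, '')]


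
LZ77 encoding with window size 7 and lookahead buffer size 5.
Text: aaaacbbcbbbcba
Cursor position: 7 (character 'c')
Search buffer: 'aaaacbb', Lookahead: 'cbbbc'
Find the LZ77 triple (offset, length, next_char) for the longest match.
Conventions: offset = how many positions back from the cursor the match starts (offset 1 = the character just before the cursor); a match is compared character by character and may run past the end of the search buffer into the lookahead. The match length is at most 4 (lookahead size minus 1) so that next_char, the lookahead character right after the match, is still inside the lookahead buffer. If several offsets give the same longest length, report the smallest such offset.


Try each offset into the search buffer:
  offset=1 (pos 6, char 'b'): match length 0
  offset=2 (pos 5, char 'b'): match length 0
  offset=3 (pos 4, char 'c'): match length 3
  offset=4 (pos 3, char 'a'): match length 0
  offset=5 (pos 2, char 'a'): match length 0
  offset=6 (pos 1, char 'a'): match length 0
  offset=7 (pos 0, char 'a'): match length 0
Longest match has length 3 at offset 3.
next_char = character at position 7 + 3 = 10 -> 'b'

Best match: offset=3, length=3 (matching 'cbb' starting at position 4)
LZ77 triple: (3, 3, 'b')


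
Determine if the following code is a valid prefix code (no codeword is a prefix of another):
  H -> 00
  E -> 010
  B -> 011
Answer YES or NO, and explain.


Checking each pair (does one codeword prefix another?):
  H='00' vs E='010': no prefix
  H='00' vs B='011': no prefix
  E='010' vs H='00': no prefix
  E='010' vs B='011': no prefix
  B='011' vs H='00': no prefix
  B='011' vs E='010': no prefix
No violation found over all pairs.

YES -- this is a valid prefix code. No codeword is a prefix of any other codeword.


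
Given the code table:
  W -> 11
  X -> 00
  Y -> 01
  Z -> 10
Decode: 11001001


Decoding:
11 -> W
00 -> X
10 -> Z
01 -> Y


Result: WXZY


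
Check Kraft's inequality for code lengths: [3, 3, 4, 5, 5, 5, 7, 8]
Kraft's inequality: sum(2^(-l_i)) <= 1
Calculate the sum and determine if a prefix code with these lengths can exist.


Sum = 2^(-3) + 2^(-3) + 2^(-4) + 2^(-5) + 2^(-5) + 2^(-5) + 2^(-7) + 2^(-8)
    = 0.125 + 0.125 + 0.0625 + 0.03125 + 0.03125 + 0.03125 + 0.0078125 + 0.00390625
    = 107/256 = 0.41796875
Since 0.41796875 <= 1, Kraft's inequality IS satisfied.
A prefix code with these lengths CAN exist.

Kraft sum = 0.41796875. Satisfied.


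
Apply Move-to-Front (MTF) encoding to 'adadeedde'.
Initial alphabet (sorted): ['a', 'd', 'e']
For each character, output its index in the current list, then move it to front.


MTF encoding:
'a': index 0 in ['a', 'd', 'e'] -> ['a', 'd', 'e']
'd': index 1 in ['a', 'd', 'e'] -> ['d', 'a', 'e']
'a': index 1 in ['d', 'a', 'e'] -> ['a', 'd', 'e']
'd': index 1 in ['a', 'd', 'e'] -> ['d', 'a', 'e']
'e': index 2 in ['d', 'a', 'e'] -> ['e', 'd', 'a']
'e': index 0 in ['e', 'd', 'a'] -> ['e', 'd', 'a']
'd': index 1 in ['e', 'd', 'a'] -> ['d', 'e', 'a']
'd': index 0 in ['d', 'e', 'a'] -> ['d', 'e', 'a']
'e': index 1 in ['d', 'e', 'a'] -> ['e', 'd', 'a']


Output: [0, 1, 1, 1, 2, 0, 1, 0, 1]


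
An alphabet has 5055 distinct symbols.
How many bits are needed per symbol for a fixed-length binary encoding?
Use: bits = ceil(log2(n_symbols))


log2(5055) = 12.3035
Bracket: 2^12 = 4096 < 5055 <= 2^13 = 8192
So ceil(log2(5055)) = 13

bits = ceil(log2(5055)) = ceil(12.3035) = 13 bits


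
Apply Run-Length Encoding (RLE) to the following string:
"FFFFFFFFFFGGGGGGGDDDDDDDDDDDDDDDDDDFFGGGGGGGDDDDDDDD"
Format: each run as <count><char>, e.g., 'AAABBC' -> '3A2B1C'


Scanning runs left to right:
  i=0: run of 'F' x 10 -> '10F'
  i=10: run of 'G' x 7 -> '7G'
  i=17: run of 'D' x 18 -> '18D'
  i=35: run of 'F' x 2 -> '2F'
  i=37: run of 'G' x 7 -> '7G'
  i=44: run of 'D' x 8 -> '8D'

RLE = 10F7G18D2F7G8D


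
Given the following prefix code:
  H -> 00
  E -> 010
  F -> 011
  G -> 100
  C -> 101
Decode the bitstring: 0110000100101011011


Decoding step by step:
Bits 011 -> F
Bits 00 -> H
Bits 00 -> H
Bits 100 -> G
Bits 101 -> C
Bits 011 -> F
Bits 011 -> F


Decoded message: FHHGCFF


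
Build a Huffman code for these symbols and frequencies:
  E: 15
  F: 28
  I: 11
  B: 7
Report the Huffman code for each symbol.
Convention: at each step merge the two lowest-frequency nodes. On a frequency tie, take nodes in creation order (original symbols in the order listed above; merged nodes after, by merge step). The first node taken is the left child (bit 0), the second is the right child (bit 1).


Huffman tree construction:
Step 1: Merge B(7) + I(11) = 18
Step 2: Merge E(15) + (B+I)(18) = 33
Step 3: Merge F(28) + (E+(B+I))(33) = 61
Read each symbol's code off the tree from the root (left child = 0, right child = 1).

Codes:
  E: 10 (length 2)
  F: 0 (length 1)
  I: 111 (length 3)
  B: 110 (length 3)
Average code length: 112/61 = 1.8361 bits/symbol


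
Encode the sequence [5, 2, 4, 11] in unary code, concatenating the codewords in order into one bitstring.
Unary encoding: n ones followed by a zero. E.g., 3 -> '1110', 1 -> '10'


Encode each number as n ones followed by a terminating 0:
  5 -> 111110 (6 bits)
  2 -> 110 (3 bits)
  4 -> 11110 (5 bits)
  11 -> 111111111110 (12 bits)
Total length = 6 + 3 + 5 + 12 = 26 bits.

Unary([5, 2, 4, 11]) = 11111011011110111111111110 (26 bits)


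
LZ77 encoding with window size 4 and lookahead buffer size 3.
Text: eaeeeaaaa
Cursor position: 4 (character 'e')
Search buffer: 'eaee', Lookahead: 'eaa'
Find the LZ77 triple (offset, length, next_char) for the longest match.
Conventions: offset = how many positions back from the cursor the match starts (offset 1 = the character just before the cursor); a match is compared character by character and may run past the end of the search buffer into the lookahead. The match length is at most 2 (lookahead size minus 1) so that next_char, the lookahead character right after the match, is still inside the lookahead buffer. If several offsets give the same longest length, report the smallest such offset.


Try each offset into the search buffer:
  offset=1 (pos 3, char 'e'): match length 1
  offset=2 (pos 2, char 'e'): match length 1
  offset=3 (pos 1, char 'a'): match length 0
  offset=4 (pos 0, char 'e'): match length 2
Longest match has length 2 at offset 4.
next_char = character at position 4 + 2 = 6 -> 'a'

Best match: offset=4, length=2 (matching 'ea' starting at position 0)
LZ77 triple: (4, 2, 'a')


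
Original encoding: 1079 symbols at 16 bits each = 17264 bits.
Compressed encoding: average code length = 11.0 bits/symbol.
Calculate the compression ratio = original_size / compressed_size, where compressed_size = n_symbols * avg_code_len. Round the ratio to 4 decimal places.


original_size = n_symbols * orig_bits = 1079 * 16 = 17264 bits
compressed_size = n_symbols * avg_code_len = 1079 * 11.0 = 11869.0 bits
ratio = original_size / compressed_size = 17264 / 11869.0 = 1.4545

Compression ratio = 1.4545


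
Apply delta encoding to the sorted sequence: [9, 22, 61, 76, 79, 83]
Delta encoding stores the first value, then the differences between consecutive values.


First value: 9
Deltas:
  22 - 9 = 13
  61 - 22 = 39
  76 - 61 = 15
  79 - 76 = 3
  83 - 79 = 4


Delta encoded: [9, 13, 39, 15, 3, 4]


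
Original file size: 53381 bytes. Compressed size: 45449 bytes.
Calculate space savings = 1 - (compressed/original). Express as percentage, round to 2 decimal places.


ratio = compressed/original = 45449/53381 = 0.851408
savings = 1 - ratio = 1 - 0.851408 = 0.148592
as a percentage: 0.148592 * 100 = 14.86%

Space savings = 1 - 45449/53381 = 14.86%


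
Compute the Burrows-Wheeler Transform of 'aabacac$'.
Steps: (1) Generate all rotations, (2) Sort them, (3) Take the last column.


Rotations (sorted):
  0: $aabacac -> last char: c
  1: aabacac$ -> last char: $
  2: abacac$a -> last char: a
  3: ac$aabac -> last char: c
  4: acac$aab -> last char: b
  5: bacac$aa -> last char: a
  6: c$aabaca -> last char: a
  7: cac$aaba -> last char: a


BWT = c$acbaaa


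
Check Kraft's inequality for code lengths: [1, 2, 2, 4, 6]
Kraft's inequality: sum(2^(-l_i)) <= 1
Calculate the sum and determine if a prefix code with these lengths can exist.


Sum = 2^(-1) + 2^(-2) + 2^(-2) + 2^(-4) + 2^(-6)
    = 0.5 + 0.25 + 0.25 + 0.0625 + 0.015625
    = 69/64 = 1.078125
Since 1.078125 > 1, Kraft's inequality is NOT satisfied.
A prefix code with these lengths CANNOT exist.

Kraft sum = 1.078125. Not satisfied.


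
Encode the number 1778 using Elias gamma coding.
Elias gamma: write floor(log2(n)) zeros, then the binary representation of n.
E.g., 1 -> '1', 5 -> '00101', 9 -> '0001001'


num_bits = floor(log2(1778)) + 1 = 11
leading_zeros = num_bits - 1 = 10
binary(1778) = 11011110010

Elias gamma(1778) = '0000000000' + '11011110010' = 000000000011011110010 (21 bits)


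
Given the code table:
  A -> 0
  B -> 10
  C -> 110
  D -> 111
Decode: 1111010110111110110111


Decoding:
111 -> D
10 -> B
10 -> B
110 -> C
111 -> D
110 -> C
110 -> C
111 -> D


Result: DBBCDCCD


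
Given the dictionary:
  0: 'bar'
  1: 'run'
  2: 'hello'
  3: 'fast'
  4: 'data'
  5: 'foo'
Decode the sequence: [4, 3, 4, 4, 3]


Look up each index in the dictionary:
  4 -> 'data'
  3 -> 'fast'
  4 -> 'data'
  4 -> 'data'
  3 -> 'fast'

Decoded: "data fast data data fast"


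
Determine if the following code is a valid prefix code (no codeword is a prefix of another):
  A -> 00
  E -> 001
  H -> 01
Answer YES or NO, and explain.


Checking each pair (does one codeword prefix another?):
  A='00' vs E='001': prefix -- VIOLATION

NO -- this is NOT a valid prefix code. A (00) is a prefix of E (001).


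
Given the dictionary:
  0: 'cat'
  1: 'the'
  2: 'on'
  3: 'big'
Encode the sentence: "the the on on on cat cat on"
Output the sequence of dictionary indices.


Look up each word in the dictionary:
  'the' -> 1
  'the' -> 1
  'on' -> 2
  'on' -> 2
  'on' -> 2
  'cat' -> 0
  'cat' -> 0
  'on' -> 2

Encoded: [1, 1, 2, 2, 2, 0, 0, 2]


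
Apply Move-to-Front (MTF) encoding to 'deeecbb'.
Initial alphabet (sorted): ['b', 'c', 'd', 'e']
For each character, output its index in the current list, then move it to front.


MTF encoding:
'd': index 2 in ['b', 'c', 'd', 'e'] -> ['d', 'b', 'c', 'e']
'e': index 3 in ['d', 'b', 'c', 'e'] -> ['e', 'd', 'b', 'c']
'e': index 0 in ['e', 'd', 'b', 'c'] -> ['e', 'd', 'b', 'c']
'e': index 0 in ['e', 'd', 'b', 'c'] -> ['e', 'd', 'b', 'c']
'c': index 3 in ['e', 'd', 'b', 'c'] -> ['c', 'e', 'd', 'b']
'b': index 3 in ['c', 'e', 'd', 'b'] -> ['b', 'c', 'e', 'd']
'b': index 0 in ['b', 'c', 'e', 'd'] -> ['b', 'c', 'e', 'd']


Output: [2, 3, 0, 0, 3, 3, 0]


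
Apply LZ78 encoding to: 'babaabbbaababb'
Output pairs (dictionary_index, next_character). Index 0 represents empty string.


LZ78 encoding steps:
Dictionary: {0: ''}
Step 1: w='' (idx 0), next='b' -> output (0, 'b'), add 'b' as idx 1
Step 2: w='' (idx 0), next='a' -> output (0, 'a'), add 'a' as idx 2
Step 3: w='b' (idx 1), next='a' -> output (1, 'a'), add 'ba' as idx 3
Step 4: w='a' (idx 2), next='b' -> output (2, 'b'), add 'ab' as idx 4
Step 5: w='b' (idx 1), next='b' -> output (1, 'b'), add 'bb' as idx 5
Step 6: w='a' (idx 2), next='a' -> output (2, 'a'), add 'aa' as idx 6
Step 7: w='ba' (idx 3), next='b' -> output (3, 'b'), add 'bab' as idx 7
Step 8: w='b' (idx 1), end of input -> output (1, '')


Encoded: [(0, 'b'), (0, 'a'), (1, 'a'), (2, 'b'), (1, 'b'), (2, 'a'), (3, 'b'), (1, '')]


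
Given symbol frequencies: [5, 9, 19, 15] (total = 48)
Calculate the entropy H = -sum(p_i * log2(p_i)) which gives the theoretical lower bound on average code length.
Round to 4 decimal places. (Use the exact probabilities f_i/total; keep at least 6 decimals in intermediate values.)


Per-symbol terms -p_i * log2(p_i) with p_i = f_i/48:
  p = 5/48 = 0.104167: log2(p) = -3.263034, -p*log2(p) = 0.339899
  p = 9/48 = 0.187500: log2(p) = -2.415037, -p*log2(p) = 0.452820
  p = 19/48 = 0.395833: log2(p) = -1.337035, -p*log2(p) = 0.529243
  p = 15/48 = 0.312500: log2(p) = -1.678072, -p*log2(p) = 0.524397
H = 0.339899 + 0.452820 + 0.529243 + 0.524397 = 1.846359

H = 1.8464 bits/symbol


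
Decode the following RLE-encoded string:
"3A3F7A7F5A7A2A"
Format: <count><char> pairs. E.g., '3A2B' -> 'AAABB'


Expanding each <count><char> pair:
  3A -> 'AAA'
  3F -> 'FFF'
  7A -> 'AAAAAAA'
  7F -> 'FFFFFFF'
  5A -> 'AAAAA'
  7A -> 'AAAAAAA'
  2A -> 'AA'

Decoded = AAAFFFAAAAAAAFFFFFFFAAAAAAAAAAAAAA


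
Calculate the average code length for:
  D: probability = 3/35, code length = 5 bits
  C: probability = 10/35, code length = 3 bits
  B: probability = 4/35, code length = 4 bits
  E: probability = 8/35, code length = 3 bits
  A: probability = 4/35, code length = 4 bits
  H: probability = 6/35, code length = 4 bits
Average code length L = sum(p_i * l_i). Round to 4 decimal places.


Weighted contributions p_i * l_i:
  D: (3/35) * 5 = 15/35
  C: (10/35) * 3 = 30/35
  B: (4/35) * 4 = 16/35
  E: (8/35) * 3 = 24/35
  A: (4/35) * 4 = 16/35
  H: (6/35) * 4 = 24/35
Sum = (15 + 30 + 16 + 24 + 16 + 24)/35 = 125/35

L = 125/35 = 3.5714 bits/symbol


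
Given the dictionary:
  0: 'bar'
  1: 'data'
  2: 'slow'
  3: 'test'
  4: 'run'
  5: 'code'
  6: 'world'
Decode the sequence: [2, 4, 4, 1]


Look up each index in the dictionary:
  2 -> 'slow'
  4 -> 'run'
  4 -> 'run'
  1 -> 'data'

Decoded: "slow run run data"


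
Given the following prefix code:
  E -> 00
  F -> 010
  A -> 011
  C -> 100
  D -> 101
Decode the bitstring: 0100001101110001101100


Decoding step by step:
Bits 010 -> F
Bits 00 -> E
Bits 011 -> A
Bits 011 -> A
Bits 100 -> C
Bits 011 -> A
Bits 011 -> A
Bits 00 -> E


Decoded message: FEAACAAE


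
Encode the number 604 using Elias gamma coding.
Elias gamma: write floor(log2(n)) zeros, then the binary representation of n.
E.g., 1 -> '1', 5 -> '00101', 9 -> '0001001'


num_bits = floor(log2(604)) + 1 = 10
leading_zeros = num_bits - 1 = 9
binary(604) = 1001011100

Elias gamma(604) = '000000000' + '1001011100' = 0000000001001011100 (19 bits)


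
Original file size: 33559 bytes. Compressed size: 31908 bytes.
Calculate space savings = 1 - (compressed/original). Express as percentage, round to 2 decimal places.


ratio = compressed/original = 31908/33559 = 0.950803
savings = 1 - ratio = 1 - 0.950803 = 0.049197
as a percentage: 0.049197 * 100 = 4.92%

Space savings = 1 - 31908/33559 = 4.92%


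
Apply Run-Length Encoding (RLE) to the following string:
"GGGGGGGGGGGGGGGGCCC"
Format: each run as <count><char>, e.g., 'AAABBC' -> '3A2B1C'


Scanning runs left to right:
  i=0: run of 'G' x 16 -> '16G'
  i=16: run of 'C' x 3 -> '3C'

RLE = 16G3C


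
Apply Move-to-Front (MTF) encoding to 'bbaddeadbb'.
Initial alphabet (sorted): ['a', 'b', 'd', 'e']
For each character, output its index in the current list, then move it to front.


MTF encoding:
'b': index 1 in ['a', 'b', 'd', 'e'] -> ['b', 'a', 'd', 'e']
'b': index 0 in ['b', 'a', 'd', 'e'] -> ['b', 'a', 'd', 'e']
'a': index 1 in ['b', 'a', 'd', 'e'] -> ['a', 'b', 'd', 'e']
'd': index 2 in ['a', 'b', 'd', 'e'] -> ['d', 'a', 'b', 'e']
'd': index 0 in ['d', 'a', 'b', 'e'] -> ['d', 'a', 'b', 'e']
'e': index 3 in ['d', 'a', 'b', 'e'] -> ['e', 'd', 'a', 'b']
'a': index 2 in ['e', 'd', 'a', 'b'] -> ['a', 'e', 'd', 'b']
'd': index 2 in ['a', 'e', 'd', 'b'] -> ['d', 'a', 'e', 'b']
'b': index 3 in ['d', 'a', 'e', 'b'] -> ['b', 'd', 'a', 'e']
'b': index 0 in ['b', 'd', 'a', 'e'] -> ['b', 'd', 'a', 'e']


Output: [1, 0, 1, 2, 0, 3, 2, 2, 3, 0]


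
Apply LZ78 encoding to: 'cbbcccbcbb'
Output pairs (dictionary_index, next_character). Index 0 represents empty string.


LZ78 encoding steps:
Dictionary: {0: ''}
Step 1: w='' (idx 0), next='c' -> output (0, 'c'), add 'c' as idx 1
Step 2: w='' (idx 0), next='b' -> output (0, 'b'), add 'b' as idx 2
Step 3: w='b' (idx 2), next='c' -> output (2, 'c'), add 'bc' as idx 3
Step 4: w='c' (idx 1), next='c' -> output (1, 'c'), add 'cc' as idx 4
Step 5: w='bc' (idx 3), next='b' -> output (3, 'b'), add 'bcb' as idx 5
Step 6: w='b' (idx 2), end of input -> output (2, '')


Encoded: [(0, 'c'), (0, 'b'), (2, 'c'), (1, 'c'), (3, 'b'), (2, '')]


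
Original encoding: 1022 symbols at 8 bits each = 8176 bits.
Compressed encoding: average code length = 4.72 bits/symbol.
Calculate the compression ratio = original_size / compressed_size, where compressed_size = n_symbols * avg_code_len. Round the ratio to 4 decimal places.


original_size = n_symbols * orig_bits = 1022 * 8 = 8176 bits
compressed_size = n_symbols * avg_code_len = 1022 * 4.72 = 4823.84 bits
ratio = original_size / compressed_size = 8176 / 4823.84 = 1.6949

Compression ratio = 1.6949


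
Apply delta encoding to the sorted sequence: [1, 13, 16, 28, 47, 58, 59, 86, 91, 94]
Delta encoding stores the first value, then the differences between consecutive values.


First value: 1
Deltas:
  13 - 1 = 12
  16 - 13 = 3
  28 - 16 = 12
  47 - 28 = 19
  58 - 47 = 11
  59 - 58 = 1
  86 - 59 = 27
  91 - 86 = 5
  94 - 91 = 3


Delta encoded: [1, 12, 3, 12, 19, 11, 1, 27, 5, 3]


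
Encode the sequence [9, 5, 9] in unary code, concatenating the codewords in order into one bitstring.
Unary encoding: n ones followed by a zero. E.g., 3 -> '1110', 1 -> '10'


Encode each number as n ones followed by a terminating 0:
  9 -> 1111111110 (10 bits)
  5 -> 111110 (6 bits)
  9 -> 1111111110 (10 bits)
Total length = 10 + 6 + 10 = 26 bits.

Unary([9, 5, 9]) = 11111111101111101111111110 (26 bits)


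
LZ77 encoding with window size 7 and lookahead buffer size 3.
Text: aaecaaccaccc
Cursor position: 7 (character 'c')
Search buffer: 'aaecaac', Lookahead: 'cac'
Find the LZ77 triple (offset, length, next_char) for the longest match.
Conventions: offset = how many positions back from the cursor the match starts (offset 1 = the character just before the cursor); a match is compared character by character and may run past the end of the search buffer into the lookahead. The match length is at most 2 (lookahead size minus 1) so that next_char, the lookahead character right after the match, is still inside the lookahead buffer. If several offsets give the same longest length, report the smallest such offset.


Try each offset into the search buffer:
  offset=1 (pos 6, char 'c'): match length 1
  offset=2 (pos 5, char 'a'): match length 0
  offset=3 (pos 4, char 'a'): match length 0
  offset=4 (pos 3, char 'c'): match length 2
  offset=5 (pos 2, char 'e'): match length 0
  offset=6 (pos 1, char 'a'): match length 0
  offset=7 (pos 0, char 'a'): match length 0
Longest match has length 2 at offset 4.
next_char = character at position 7 + 2 = 9 -> 'c'

Best match: offset=4, length=2 (matching 'ca' starting at position 3)
LZ77 triple: (4, 2, 'c')


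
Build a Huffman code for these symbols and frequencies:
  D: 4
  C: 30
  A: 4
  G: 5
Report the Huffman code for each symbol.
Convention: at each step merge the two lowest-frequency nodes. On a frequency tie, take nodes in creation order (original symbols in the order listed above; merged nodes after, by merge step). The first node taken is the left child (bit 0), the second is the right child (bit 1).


Huffman tree construction:
Step 1: Merge D(4) + A(4) = 8
Step 2: Merge G(5) + (D+A)(8) = 13
Step 3: Merge (G+(D+A))(13) + C(30) = 43
Read each symbol's code off the tree from the root (left child = 0, right child = 1).

Codes:
  D: 010 (length 3)
  C: 1 (length 1)
  A: 011 (length 3)
  G: 00 (length 2)
Average code length: 64/43 = 1.4884 bits/symbol


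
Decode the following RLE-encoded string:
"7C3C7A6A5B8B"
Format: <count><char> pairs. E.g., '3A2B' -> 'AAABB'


Expanding each <count><char> pair:
  7C -> 'CCCCCCC'
  3C -> 'CCC'
  7A -> 'AAAAAAA'
  6A -> 'AAAAAA'
  5B -> 'BBBBB'
  8B -> 'BBBBBBBB'

Decoded = CCCCCCCCCCAAAAAAAAAAAAABBBBBBBBBBBBB


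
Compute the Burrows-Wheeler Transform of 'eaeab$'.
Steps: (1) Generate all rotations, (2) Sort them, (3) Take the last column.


Rotations (sorted):
  0: $eaeab -> last char: b
  1: ab$eae -> last char: e
  2: aeab$e -> last char: e
  3: b$eaea -> last char: a
  4: eab$ea -> last char: a
  5: eaeab$ -> last char: $


BWT = beeaa$


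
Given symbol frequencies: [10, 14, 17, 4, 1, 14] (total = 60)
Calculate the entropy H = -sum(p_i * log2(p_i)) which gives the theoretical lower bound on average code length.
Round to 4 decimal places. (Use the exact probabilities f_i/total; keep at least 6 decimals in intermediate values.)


Per-symbol terms -p_i * log2(p_i) with p_i = f_i/60:
  p = 10/60 = 0.166667: log2(p) = -2.584963, -p*log2(p) = 0.430827
  p = 14/60 = 0.233333: log2(p) = -2.099536, -p*log2(p) = 0.489892
  p = 17/60 = 0.283333: log2(p) = -1.819428, -p*log2(p) = 0.515505
  p = 4/60 = 0.066667: log2(p) = -3.906891, -p*log2(p) = 0.260459
  p = 1/60 = 0.016667: log2(p) = -5.906891, -p*log2(p) = 0.098448
  p = 14/60 = 0.233333: log2(p) = -2.099536, -p*log2(p) = 0.489892
H = 0.430827 + 0.489892 + 0.515505 + 0.260459 + 0.098448 + 0.489892 = 2.285023

H = 2.285 bits/symbol


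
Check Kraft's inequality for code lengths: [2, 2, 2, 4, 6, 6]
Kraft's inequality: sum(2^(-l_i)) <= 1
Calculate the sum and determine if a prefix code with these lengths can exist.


Sum = 2^(-2) + 2^(-2) + 2^(-2) + 2^(-4) + 2^(-6) + 2^(-6)
    = 0.25 + 0.25 + 0.25 + 0.0625 + 0.015625 + 0.015625
    = 54/64 = 0.84375
Since 0.84375 <= 1, Kraft's inequality IS satisfied.
A prefix code with these lengths CAN exist.

Kraft sum = 0.84375. Satisfied.


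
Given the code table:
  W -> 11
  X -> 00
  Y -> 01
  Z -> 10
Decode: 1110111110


Decoding:
11 -> W
10 -> Z
11 -> W
11 -> W
10 -> Z


Result: WZWWZ


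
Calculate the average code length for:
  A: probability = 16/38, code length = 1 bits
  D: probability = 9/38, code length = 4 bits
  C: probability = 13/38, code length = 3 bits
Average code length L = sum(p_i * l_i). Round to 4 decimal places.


Weighted contributions p_i * l_i:
  A: (16/38) * 1 = 16/38
  D: (9/38) * 4 = 36/38
  C: (13/38) * 3 = 39/38
Sum = (16 + 36 + 39)/38 = 91/38

L = 91/38 = 2.3947 bits/symbol


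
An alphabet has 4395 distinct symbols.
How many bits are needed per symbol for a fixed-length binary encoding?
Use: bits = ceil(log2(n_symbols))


log2(4395) = 12.1016
Bracket: 2^12 = 4096 < 4395 <= 2^13 = 8192
So ceil(log2(4395)) = 13

bits = ceil(log2(4395)) = ceil(12.1016) = 13 bits


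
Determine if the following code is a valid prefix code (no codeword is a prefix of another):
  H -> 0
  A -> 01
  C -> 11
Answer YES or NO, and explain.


Checking each pair (does one codeword prefix another?):
  H='0' vs A='01': prefix -- VIOLATION

NO -- this is NOT a valid prefix code. H (0) is a prefix of A (01).


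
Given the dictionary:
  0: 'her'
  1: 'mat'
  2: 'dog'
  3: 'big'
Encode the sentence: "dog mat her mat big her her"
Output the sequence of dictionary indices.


Look up each word in the dictionary:
  'dog' -> 2
  'mat' -> 1
  'her' -> 0
  'mat' -> 1
  'big' -> 3
  'her' -> 0
  'her' -> 0

Encoded: [2, 1, 0, 1, 3, 0, 0]


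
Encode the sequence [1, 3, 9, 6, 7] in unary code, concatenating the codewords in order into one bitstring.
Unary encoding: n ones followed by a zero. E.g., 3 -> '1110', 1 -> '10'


Encode each number as n ones followed by a terminating 0:
  1 -> 10 (2 bits)
  3 -> 1110 (4 bits)
  9 -> 1111111110 (10 bits)
  6 -> 1111110 (7 bits)
  7 -> 11111110 (8 bits)
Total length = 2 + 4 + 10 + 7 + 8 = 31 bits.

Unary([1, 3, 9, 6, 7]) = 1011101111111110111111011111110 (31 bits)


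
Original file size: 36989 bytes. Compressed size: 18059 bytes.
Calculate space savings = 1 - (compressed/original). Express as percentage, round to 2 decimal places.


ratio = compressed/original = 18059/36989 = 0.488226
savings = 1 - ratio = 1 - 0.488226 = 0.511774
as a percentage: 0.511774 * 100 = 51.18%

Space savings = 1 - 18059/36989 = 51.18%


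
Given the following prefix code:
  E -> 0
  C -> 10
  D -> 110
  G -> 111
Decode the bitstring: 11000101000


Decoding step by step:
Bits 110 -> D
Bits 0 -> E
Bits 0 -> E
Bits 10 -> C
Bits 10 -> C
Bits 0 -> E
Bits 0 -> E


Decoded message: DEECCEE


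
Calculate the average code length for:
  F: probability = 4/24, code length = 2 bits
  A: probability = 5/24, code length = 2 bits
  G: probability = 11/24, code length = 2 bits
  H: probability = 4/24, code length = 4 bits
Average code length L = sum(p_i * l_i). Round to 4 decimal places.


Weighted contributions p_i * l_i:
  F: (4/24) * 2 = 8/24
  A: (5/24) * 2 = 10/24
  G: (11/24) * 2 = 22/24
  H: (4/24) * 4 = 16/24
Sum = (8 + 10 + 22 + 16)/24 = 56/24

L = 56/24 = 2.3333 bits/symbol


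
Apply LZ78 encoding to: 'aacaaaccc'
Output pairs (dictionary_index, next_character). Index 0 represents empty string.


LZ78 encoding steps:
Dictionary: {0: ''}
Step 1: w='' (idx 0), next='a' -> output (0, 'a'), add 'a' as idx 1
Step 2: w='a' (idx 1), next='c' -> output (1, 'c'), add 'ac' as idx 2
Step 3: w='a' (idx 1), next='a' -> output (1, 'a'), add 'aa' as idx 3
Step 4: w='ac' (idx 2), next='c' -> output (2, 'c'), add 'acc' as idx 4
Step 5: w='' (idx 0), next='c' -> output (0, 'c'), add 'c' as idx 5


Encoded: [(0, 'a'), (1, 'c'), (1, 'a'), (2, 'c'), (0, 'c')]


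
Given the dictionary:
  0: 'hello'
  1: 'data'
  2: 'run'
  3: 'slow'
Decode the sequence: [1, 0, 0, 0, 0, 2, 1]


Look up each index in the dictionary:
  1 -> 'data'
  0 -> 'hello'
  0 -> 'hello'
  0 -> 'hello'
  0 -> 'hello'
  2 -> 'run'
  1 -> 'data'

Decoded: "data hello hello hello hello run data"


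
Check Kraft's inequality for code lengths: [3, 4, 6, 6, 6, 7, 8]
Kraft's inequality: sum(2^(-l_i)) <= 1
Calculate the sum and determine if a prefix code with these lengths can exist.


Sum = 2^(-3) + 2^(-4) + 2^(-6) + 2^(-6) + 2^(-6) + 2^(-7) + 2^(-8)
    = 0.125 + 0.0625 + 0.015625 + 0.015625 + 0.015625 + 0.0078125 + 0.00390625
    = 63/256 = 0.24609375
Since 0.24609375 <= 1, Kraft's inequality IS satisfied.
A prefix code with these lengths CAN exist.

Kraft sum = 0.24609375. Satisfied.


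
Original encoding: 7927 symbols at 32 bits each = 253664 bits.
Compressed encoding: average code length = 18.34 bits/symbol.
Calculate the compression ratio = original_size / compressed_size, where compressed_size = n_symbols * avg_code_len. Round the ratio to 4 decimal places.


original_size = n_symbols * orig_bits = 7927 * 32 = 253664 bits
compressed_size = n_symbols * avg_code_len = 7927 * 18.34 = 145381.18 bits
ratio = original_size / compressed_size = 253664 / 145381.18 = 1.7448

Compression ratio = 1.7448


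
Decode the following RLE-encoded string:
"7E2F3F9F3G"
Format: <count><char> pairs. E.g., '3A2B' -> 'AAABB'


Expanding each <count><char> pair:
  7E -> 'EEEEEEE'
  2F -> 'FF'
  3F -> 'FFF'
  9F -> 'FFFFFFFFF'
  3G -> 'GGG'

Decoded = EEEEEEEFFFFFFFFFFFFFFGGG


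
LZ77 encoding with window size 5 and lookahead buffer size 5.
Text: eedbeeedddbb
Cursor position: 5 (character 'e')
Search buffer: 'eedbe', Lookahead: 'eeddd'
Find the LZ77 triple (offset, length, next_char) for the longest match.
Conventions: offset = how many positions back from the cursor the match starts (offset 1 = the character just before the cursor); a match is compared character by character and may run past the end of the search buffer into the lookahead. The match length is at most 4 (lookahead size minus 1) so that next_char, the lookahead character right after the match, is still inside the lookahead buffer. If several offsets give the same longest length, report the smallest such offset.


Try each offset into the search buffer:
  offset=1 (pos 4, char 'e'): match length 2
  offset=2 (pos 3, char 'b'): match length 0
  offset=3 (pos 2, char 'd'): match length 0
  offset=4 (pos 1, char 'e'): match length 1
  offset=5 (pos 0, char 'e'): match length 3
Longest match has length 3 at offset 5.
next_char = character at position 5 + 3 = 8 -> 'd'

Best match: offset=5, length=3 (matching 'eed' starting at position 0)
LZ77 triple: (5, 3, 'd')


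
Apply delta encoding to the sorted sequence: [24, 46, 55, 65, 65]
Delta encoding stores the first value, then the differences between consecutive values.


First value: 24
Deltas:
  46 - 24 = 22
  55 - 46 = 9
  65 - 55 = 10
  65 - 65 = 0


Delta encoded: [24, 22, 9, 10, 0]


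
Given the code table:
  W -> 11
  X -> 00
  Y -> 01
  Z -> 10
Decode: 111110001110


Decoding:
11 -> W
11 -> W
10 -> Z
00 -> X
11 -> W
10 -> Z


Result: WWZXWZ


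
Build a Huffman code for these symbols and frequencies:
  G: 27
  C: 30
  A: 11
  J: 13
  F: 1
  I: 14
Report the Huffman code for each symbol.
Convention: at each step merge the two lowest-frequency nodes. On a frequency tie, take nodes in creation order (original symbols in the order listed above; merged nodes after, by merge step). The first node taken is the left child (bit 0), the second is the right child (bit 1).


Huffman tree construction:
Step 1: Merge F(1) + A(11) = 12
Step 2: Merge (F+A)(12) + J(13) = 25
Step 3: Merge I(14) + ((F+A)+J)(25) = 39
Step 4: Merge G(27) + C(30) = 57
Step 5: Merge (I+((F+A)+J))(39) + (G+C)(57) = 96
Read each symbol's code off the tree from the root (left child = 0, right child = 1).

Codes:
  G: 10 (length 2)
  C: 11 (length 2)
  A: 0101 (length 4)
  J: 011 (length 3)
  F: 0100 (length 4)
  I: 00 (length 2)
Average code length: 229/96 = 2.3854 bits/symbol


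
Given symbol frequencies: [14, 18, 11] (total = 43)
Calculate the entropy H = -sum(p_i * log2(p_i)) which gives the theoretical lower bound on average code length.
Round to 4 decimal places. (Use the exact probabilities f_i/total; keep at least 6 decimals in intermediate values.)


Per-symbol terms -p_i * log2(p_i) with p_i = f_i/43:
  p = 14/43 = 0.325581: log2(p) = -1.618910, -p*log2(p) = 0.527087
  p = 18/43 = 0.418605: log2(p) = -1.256340, -p*log2(p) = 0.525910
  p = 11/43 = 0.255814: log2(p) = -1.966833, -p*log2(p) = 0.503143
H = 0.527087 + 0.525910 + 0.503143 = 1.556140

H = 1.5561 bits/symbol


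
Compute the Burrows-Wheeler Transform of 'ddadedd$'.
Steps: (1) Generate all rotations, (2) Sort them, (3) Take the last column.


Rotations (sorted):
  0: $ddadedd -> last char: d
  1: adedd$dd -> last char: d
  2: d$ddaded -> last char: d
  3: dadedd$d -> last char: d
  4: dd$ddade -> last char: e
  5: ddadedd$ -> last char: $
  6: dedd$dda -> last char: a
  7: edd$ddad -> last char: d


BWT = dddde$ad


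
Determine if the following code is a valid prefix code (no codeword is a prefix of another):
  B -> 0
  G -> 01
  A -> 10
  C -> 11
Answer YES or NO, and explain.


Checking each pair (does one codeword prefix another?):
  B='0' vs G='01': prefix -- VIOLATION

NO -- this is NOT a valid prefix code. B (0) is a prefix of G (01).


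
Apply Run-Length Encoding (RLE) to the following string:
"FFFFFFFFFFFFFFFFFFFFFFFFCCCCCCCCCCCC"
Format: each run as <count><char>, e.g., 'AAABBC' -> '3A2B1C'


Scanning runs left to right:
  i=0: run of 'F' x 24 -> '24F'
  i=24: run of 'C' x 12 -> '12C'

RLE = 24F12C


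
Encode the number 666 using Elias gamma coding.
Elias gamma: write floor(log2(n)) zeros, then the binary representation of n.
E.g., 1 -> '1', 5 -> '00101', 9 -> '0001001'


num_bits = floor(log2(666)) + 1 = 10
leading_zeros = num_bits - 1 = 9
binary(666) = 1010011010

Elias gamma(666) = '000000000' + '1010011010' = 0000000001010011010 (19 bits)


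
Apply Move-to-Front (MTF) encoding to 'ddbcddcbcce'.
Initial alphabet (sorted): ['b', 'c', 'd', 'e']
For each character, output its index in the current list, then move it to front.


MTF encoding:
'd': index 2 in ['b', 'c', 'd', 'e'] -> ['d', 'b', 'c', 'e']
'd': index 0 in ['d', 'b', 'c', 'e'] -> ['d', 'b', 'c', 'e']
'b': index 1 in ['d', 'b', 'c', 'e'] -> ['b', 'd', 'c', 'e']
'c': index 2 in ['b', 'd', 'c', 'e'] -> ['c', 'b', 'd', 'e']
'd': index 2 in ['c', 'b', 'd', 'e'] -> ['d', 'c', 'b', 'e']
'd': index 0 in ['d', 'c', 'b', 'e'] -> ['d', 'c', 'b', 'e']
'c': index 1 in ['d', 'c', 'b', 'e'] -> ['c', 'd', 'b', 'e']
'b': index 2 in ['c', 'd', 'b', 'e'] -> ['b', 'c', 'd', 'e']
'c': index 1 in ['b', 'c', 'd', 'e'] -> ['c', 'b', 'd', 'e']
'c': index 0 in ['c', 'b', 'd', 'e'] -> ['c', 'b', 'd', 'e']
'e': index 3 in ['c', 'b', 'd', 'e'] -> ['e', 'c', 'b', 'd']


Output: [2, 0, 1, 2, 2, 0, 1, 2, 1, 0, 3]


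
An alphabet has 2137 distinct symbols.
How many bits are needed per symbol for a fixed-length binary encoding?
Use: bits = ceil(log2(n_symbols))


log2(2137) = 11.0614
Bracket: 2^11 = 2048 < 2137 <= 2^12 = 4096
So ceil(log2(2137)) = 12

bits = ceil(log2(2137)) = ceil(11.0614) = 12 bits


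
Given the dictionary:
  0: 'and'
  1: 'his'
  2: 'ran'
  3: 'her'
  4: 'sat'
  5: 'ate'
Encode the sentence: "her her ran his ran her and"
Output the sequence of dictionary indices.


Look up each word in the dictionary:
  'her' -> 3
  'her' -> 3
  'ran' -> 2
  'his' -> 1
  'ran' -> 2
  'her' -> 3
  'and' -> 0

Encoded: [3, 3, 2, 1, 2, 3, 0]


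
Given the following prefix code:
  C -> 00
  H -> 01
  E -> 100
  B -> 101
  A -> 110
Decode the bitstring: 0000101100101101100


Decoding step by step:
Bits 00 -> C
Bits 00 -> C
Bits 101 -> B
Bits 100 -> E
Bits 101 -> B
Bits 101 -> B
Bits 100 -> E


Decoded message: CCBEBBE


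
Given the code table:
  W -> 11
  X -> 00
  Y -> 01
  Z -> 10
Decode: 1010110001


Decoding:
10 -> Z
10 -> Z
11 -> W
00 -> X
01 -> Y


Result: ZZWXY


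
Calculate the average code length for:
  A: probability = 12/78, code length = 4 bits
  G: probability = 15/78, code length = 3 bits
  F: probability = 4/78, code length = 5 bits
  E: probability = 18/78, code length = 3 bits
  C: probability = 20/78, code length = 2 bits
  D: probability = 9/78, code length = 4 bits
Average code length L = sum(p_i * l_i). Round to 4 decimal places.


Weighted contributions p_i * l_i:
  A: (12/78) * 4 = 48/78
  G: (15/78) * 3 = 45/78
  F: (4/78) * 5 = 20/78
  E: (18/78) * 3 = 54/78
  C: (20/78) * 2 = 40/78
  D: (9/78) * 4 = 36/78
Sum = (48 + 45 + 20 + 54 + 40 + 36)/78 = 243/78

L = 243/78 = 3.1154 bits/symbol


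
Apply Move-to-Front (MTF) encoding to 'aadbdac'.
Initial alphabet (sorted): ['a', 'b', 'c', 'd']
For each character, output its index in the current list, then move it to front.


MTF encoding:
'a': index 0 in ['a', 'b', 'c', 'd'] -> ['a', 'b', 'c', 'd']
'a': index 0 in ['a', 'b', 'c', 'd'] -> ['a', 'b', 'c', 'd']
'd': index 3 in ['a', 'b', 'c', 'd'] -> ['d', 'a', 'b', 'c']
'b': index 2 in ['d', 'a', 'b', 'c'] -> ['b', 'd', 'a', 'c']
'd': index 1 in ['b', 'd', 'a', 'c'] -> ['d', 'b', 'a', 'c']
'a': index 2 in ['d', 'b', 'a', 'c'] -> ['a', 'd', 'b', 'c']
'c': index 3 in ['a', 'd', 'b', 'c'] -> ['c', 'a', 'd', 'b']


Output: [0, 0, 3, 2, 1, 2, 3]


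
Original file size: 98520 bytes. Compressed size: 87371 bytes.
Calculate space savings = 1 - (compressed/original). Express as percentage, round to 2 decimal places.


ratio = compressed/original = 87371/98520 = 0.886835
savings = 1 - ratio = 1 - 0.886835 = 0.113165
as a percentage: 0.113165 * 100 = 11.32%

Space savings = 1 - 87371/98520 = 11.32%


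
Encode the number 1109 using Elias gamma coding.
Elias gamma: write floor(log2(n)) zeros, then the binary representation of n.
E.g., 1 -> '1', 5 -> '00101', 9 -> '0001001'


num_bits = floor(log2(1109)) + 1 = 11
leading_zeros = num_bits - 1 = 10
binary(1109) = 10001010101

Elias gamma(1109) = '0000000000' + '10001010101' = 000000000010001010101 (21 bits)


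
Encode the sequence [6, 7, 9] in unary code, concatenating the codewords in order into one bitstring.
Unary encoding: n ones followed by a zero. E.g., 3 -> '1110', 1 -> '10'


Encode each number as n ones followed by a terminating 0:
  6 -> 1111110 (7 bits)
  7 -> 11111110 (8 bits)
  9 -> 1111111110 (10 bits)
Total length = 7 + 8 + 10 = 25 bits.

Unary([6, 7, 9]) = 1111110111111101111111110 (25 bits)
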